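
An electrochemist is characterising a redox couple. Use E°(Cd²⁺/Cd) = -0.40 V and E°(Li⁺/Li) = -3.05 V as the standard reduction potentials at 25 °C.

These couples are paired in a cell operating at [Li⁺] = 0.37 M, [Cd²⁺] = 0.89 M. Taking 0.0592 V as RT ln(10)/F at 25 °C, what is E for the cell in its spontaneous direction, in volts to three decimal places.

+2.674 V

Cd²⁺/Cd is the cathode (higher E°), Li⁺/Li the anode: E°cell = -0.40 − (-3.05) = +2.65 V, n = 2.
Overall: Cd²⁺(aq) + 2 Li(s) → Cd(s) + 2 Li⁺(aq)
Q = [Li⁺]^2 / ([Cd²⁺]); log Q = -0.813.
E = E° − (0.0592/n) log Q = +2.65 − (0.0592/2)(-0.813) = +2.674 V.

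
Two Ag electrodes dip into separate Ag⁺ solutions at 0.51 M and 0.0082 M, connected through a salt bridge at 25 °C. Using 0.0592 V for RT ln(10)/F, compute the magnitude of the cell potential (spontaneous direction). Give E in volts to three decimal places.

For a concentration cell E°cell = 0. The 0.51 M side is the cathode (reduction is favoured where [Ag⁺] is higher).
With n = 1, E = −(0.0592/1) log([Ag⁺]ₐₙ/[Ag⁺]꜀ₐₜ) = −(0.0592/1) log(0.0082/0.51) = −(0.0592/1)(-1.794) = +0.106 V.

+0.106 V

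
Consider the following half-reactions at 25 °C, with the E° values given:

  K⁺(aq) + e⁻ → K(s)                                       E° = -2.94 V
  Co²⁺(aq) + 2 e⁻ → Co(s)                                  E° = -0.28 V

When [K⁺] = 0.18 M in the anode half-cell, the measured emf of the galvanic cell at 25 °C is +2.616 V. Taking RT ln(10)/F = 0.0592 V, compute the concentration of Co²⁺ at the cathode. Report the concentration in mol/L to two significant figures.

0.0011 M

Co²⁺/Co is the cathode, K⁺/K the anode: E°cell = +2.66 V, n = 2.
Overall reaction: Co²⁺(aq) + 2 K(s) → Co(s) + 2 K⁺(aq); Q = [K⁺]^2/[Co²⁺]^1.
From E = E° − (0.0592/n) log Q: log Q = (E° − E)·n/0.0592 = (+2.66 − (+2.616))·2/0.0592 = 1.4865.
So 1·log[Co²⁺] = 2·log(0.18) − log Q = -1.4895 − (1.4865) = -2.9760; [Co²⁺] = 10^(-2.9760) ≈ 0.0011 M.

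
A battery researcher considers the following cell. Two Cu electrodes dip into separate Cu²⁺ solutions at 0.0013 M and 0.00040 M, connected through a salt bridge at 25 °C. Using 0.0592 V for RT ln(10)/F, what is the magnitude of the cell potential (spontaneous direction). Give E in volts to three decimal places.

For a concentration cell E°cell = 0. The 0.0013 M side is the cathode (reduction is favoured where [Cu²⁺] is higher).
With n = 2, E = −(0.0592/2) log([Cu²⁺]ₐₙ/[Cu²⁺]꜀ₐₜ) = −(0.0592/2) log(0.0004/0.0013) = −(0.0592/2)(-0.512) = +0.015 V.

+0.015 V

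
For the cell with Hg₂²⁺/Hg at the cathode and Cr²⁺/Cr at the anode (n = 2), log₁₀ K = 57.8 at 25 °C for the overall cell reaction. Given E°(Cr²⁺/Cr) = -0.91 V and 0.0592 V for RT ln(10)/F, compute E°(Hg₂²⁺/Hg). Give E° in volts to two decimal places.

+0.80 V

E°cell = (0.0592/n)·log K = (0.0592/2)(57.8) = +1.711 V.
Since Hg₂²⁺/Hg is the cathode and Cr²⁺/Cr the anode, E°cell = E°(Hg₂²⁺/Hg) − E°(Cr²⁺/Cr).
So E°(Hg₂²⁺/Hg) = E°cell + E°(Cr²⁺/Cr) = +1.711 + (-0.91) = +0.80 V.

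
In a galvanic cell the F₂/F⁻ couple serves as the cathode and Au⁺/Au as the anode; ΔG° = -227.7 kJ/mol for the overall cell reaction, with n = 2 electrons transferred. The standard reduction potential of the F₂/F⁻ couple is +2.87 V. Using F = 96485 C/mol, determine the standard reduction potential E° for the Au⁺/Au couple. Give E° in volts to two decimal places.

+1.69 V

E°cell = −ΔG°/(nF) = −(-227.7×10³)/((2)(96485)) = +1.180 V.
Since F₂/F⁻ is the cathode and Au⁺/Au the anode, E°cell = E°(F₂/F⁻) − E°(Au⁺/Au).
So E°(Au⁺/Au) = E°(F₂/F⁻) − E°cell = (+2.87) − (+1.180) = +1.69 V.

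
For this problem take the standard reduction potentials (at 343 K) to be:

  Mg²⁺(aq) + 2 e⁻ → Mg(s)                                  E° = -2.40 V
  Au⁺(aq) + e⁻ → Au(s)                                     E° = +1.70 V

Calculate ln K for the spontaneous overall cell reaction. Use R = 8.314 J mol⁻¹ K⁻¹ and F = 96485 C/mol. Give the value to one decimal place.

Cathode: Au⁺/Au; anode: Mg²⁺/Mg. E°cell = (+1.70) − (-2.40) = +4.10 V, with n = 2.
ΔG° = −nFE° = −RT ln K, so ln K = nFE°/(RT) = (2)(96485)(+4.10) / ((8.314)(343)) = 277.440.

277.4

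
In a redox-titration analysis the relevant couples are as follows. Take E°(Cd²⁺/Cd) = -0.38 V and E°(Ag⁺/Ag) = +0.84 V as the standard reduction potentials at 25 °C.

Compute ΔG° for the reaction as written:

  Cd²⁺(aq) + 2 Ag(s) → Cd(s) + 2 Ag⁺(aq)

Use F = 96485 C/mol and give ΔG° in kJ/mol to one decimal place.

As written, Cd²⁺/Cd is reduced (cathode) and Ag⁺/Ag is oxidised (anode), so E°cell = (-0.38) − (+0.84) = -1.22 V.
Balancing electrons gives n = 2.
ΔG° = −nFE° = −(2)(96485)(-1.22) = 235,423 J = +235.4 kJ/mol.

+235.4 kJ/mol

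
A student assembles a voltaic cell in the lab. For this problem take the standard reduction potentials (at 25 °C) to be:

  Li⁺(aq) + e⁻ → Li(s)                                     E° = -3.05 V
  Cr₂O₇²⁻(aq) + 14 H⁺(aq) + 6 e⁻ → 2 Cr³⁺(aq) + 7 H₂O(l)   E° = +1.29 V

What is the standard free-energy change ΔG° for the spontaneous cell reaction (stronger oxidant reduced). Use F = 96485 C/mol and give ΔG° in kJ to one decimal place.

-2512.5 kJ

Cr₂O₇²⁻/Cr³⁺ (E° = +1.29 V) is the cathode; Li⁺/Li (E° = -3.05 V) is the anode, so E°cell = +4.34 V.
Balancing electrons gives n = 6 (lcm of 6 and 1).
ΔG° = −nFE° = −(6)(96485)(+4.34) = -2,512,469 J = -2512.5 kJ.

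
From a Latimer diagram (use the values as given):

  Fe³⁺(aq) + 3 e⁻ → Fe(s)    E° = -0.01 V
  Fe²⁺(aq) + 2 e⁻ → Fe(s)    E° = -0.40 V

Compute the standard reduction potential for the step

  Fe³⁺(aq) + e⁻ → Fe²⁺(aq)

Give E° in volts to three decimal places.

+0.770 V

Sequential free energies add, so n₃E°₃ = n₁E°₁ + n₂E°₂.
With n₃ = 3, and the known step contributing 2×(-0.40) V, the unknown satisfies 1·E° = 3×(-0.01) − 2×(-0.40) = +0.770.
E° = +0.770 / 1 = +0.770 V.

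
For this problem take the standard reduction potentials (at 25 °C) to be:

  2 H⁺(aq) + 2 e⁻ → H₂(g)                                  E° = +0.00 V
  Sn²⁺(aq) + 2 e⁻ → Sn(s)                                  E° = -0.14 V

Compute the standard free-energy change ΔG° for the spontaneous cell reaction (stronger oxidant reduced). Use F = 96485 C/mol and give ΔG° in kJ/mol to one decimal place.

H⁺/H₂ (E° = +0.00 V) is the cathode; Sn²⁺/Sn (E° = -0.14 V) is the anode, so E°cell = +0.14 V.
Balancing electrons gives n = 2 (lcm of 2 and 2).
ΔG° = −nFE° = −(2)(96485)(+0.14) = -27,016 J = -27.0 kJ/mol.

-27.0 kJ/mol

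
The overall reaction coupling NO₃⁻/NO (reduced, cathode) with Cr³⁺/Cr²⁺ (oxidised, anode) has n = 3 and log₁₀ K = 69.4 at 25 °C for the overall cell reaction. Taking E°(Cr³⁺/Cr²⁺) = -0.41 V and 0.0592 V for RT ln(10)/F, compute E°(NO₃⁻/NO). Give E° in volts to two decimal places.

E°cell = (0.0592/n)·log K = (0.0592/3)(69.4) = +1.369 V.
Since NO₃⁻/NO is the cathode and Cr³⁺/Cr²⁺ the anode, E°cell = E°(NO₃⁻/NO) − E°(Cr³⁺/Cr²⁺).
So E°(NO₃⁻/NO) = E°cell + E°(Cr³⁺/Cr²⁺) = +1.369 + (-0.41) = +0.96 V.

+0.96 V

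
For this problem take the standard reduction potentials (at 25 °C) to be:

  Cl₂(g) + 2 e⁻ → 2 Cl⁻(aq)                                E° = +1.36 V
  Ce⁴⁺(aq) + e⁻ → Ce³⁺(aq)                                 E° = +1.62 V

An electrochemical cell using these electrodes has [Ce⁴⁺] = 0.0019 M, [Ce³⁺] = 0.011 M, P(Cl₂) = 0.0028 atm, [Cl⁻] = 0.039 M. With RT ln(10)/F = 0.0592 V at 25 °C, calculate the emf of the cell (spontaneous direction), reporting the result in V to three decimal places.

+0.207 V

Ce⁴⁺/Ce³⁺ is the cathode (higher E°), Cl₂/Cl⁻ the anode: E°cell = +1.62 − (+1.36) = +0.26 V, n = 2.
Overall: 2 Ce⁴⁺(aq) + 2 Cl⁻(aq) → 2 Ce³⁺(aq) + Cl₂(g)
Q = [Ce³⁺]^2·P(Cl₂) / ([Ce⁴⁺]^2·[Cl⁻]^2); log Q = 1.790.
E = E° − (0.0592/n) log Q = +0.26 − (0.0592/2)(1.790) = +0.207 V.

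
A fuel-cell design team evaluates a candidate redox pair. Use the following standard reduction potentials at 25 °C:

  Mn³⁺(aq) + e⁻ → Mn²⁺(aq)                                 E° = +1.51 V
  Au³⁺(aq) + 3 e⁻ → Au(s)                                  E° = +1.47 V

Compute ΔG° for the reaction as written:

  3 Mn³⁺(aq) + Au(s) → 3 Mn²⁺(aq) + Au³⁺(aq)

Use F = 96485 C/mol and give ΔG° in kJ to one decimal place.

-11.6 kJ

As written, Mn³⁺/Mn²⁺ is reduced (cathode) and Au³⁺/Au is oxidised (anode), so E°cell = (+1.51) − (+1.47) = +0.04 V.
Balancing electrons gives n = 3.
ΔG° = −nFE° = −(3)(96485)(+0.04) = -11,578 J = -11.6 kJ.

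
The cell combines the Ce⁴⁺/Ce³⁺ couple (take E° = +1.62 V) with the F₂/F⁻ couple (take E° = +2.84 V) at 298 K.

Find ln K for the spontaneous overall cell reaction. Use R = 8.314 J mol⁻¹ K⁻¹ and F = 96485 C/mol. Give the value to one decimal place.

Cathode: F₂/F⁻; anode: Ce⁴⁺/Ce³⁺. E°cell = (+2.84) − (+1.62) = +1.22 V, with n = 2.
ΔG° = −nFE° = −RT ln K, so ln K = nFE°/(RT) = (2)(96485)(+1.22) / ((8.314)(298)) = 95.022.

95.0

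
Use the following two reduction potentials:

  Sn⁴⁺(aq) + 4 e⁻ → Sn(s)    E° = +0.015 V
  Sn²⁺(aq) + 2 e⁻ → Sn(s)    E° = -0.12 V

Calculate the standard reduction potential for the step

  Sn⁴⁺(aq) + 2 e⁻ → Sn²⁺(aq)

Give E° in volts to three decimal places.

+0.150 V

Sequential free energies add, so n₃E°₃ = n₁E°₁ + n₂E°₂.
With n₃ = 4, and the known step contributing 2×(-0.12) V, the unknown satisfies 2·E° = 4×(+0.015) − 2×(-0.12) = +0.300.
E° = +0.300 / 2 = +0.150 V.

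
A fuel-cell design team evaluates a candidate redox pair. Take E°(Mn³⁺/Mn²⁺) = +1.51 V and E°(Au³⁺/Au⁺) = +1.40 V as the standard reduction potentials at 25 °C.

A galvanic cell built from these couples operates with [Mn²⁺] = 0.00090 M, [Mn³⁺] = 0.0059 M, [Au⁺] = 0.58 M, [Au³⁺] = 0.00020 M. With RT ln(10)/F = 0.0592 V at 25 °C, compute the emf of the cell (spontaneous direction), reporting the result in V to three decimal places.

+0.261 V

Mn³⁺/Mn²⁺ is the cathode (higher E°), Au³⁺/Au⁺ the anode: E°cell = +1.51 − (+1.40) = +0.11 V, n = 2.
Overall: 2 Mn³⁺(aq) + Au⁺(aq) → 2 Mn²⁺(aq) + Au³⁺(aq)
Q = [Mn²⁺]^2·[Au³⁺] / ([Mn³⁺]^2·[Au⁺]); log Q = -5.096.
E = E° − (0.0592/n) log Q = +0.11 − (0.0592/2)(-5.096) = +0.261 V.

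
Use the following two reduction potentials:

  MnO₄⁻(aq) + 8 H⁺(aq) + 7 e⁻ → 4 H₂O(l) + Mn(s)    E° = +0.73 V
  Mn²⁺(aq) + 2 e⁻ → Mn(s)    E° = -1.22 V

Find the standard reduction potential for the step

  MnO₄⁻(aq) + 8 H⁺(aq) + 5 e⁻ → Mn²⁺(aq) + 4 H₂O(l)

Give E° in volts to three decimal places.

+1.510 V

Sequential free energies add, so n₃E°₃ = n₁E°₁ + n₂E°₂.
With n₃ = 7, and the known step contributing 2×(-1.22) V, the unknown satisfies 5·E° = 7×(+0.73) − 2×(-1.22) = +7.550.
E° = +7.550 / 5 = +1.510 V.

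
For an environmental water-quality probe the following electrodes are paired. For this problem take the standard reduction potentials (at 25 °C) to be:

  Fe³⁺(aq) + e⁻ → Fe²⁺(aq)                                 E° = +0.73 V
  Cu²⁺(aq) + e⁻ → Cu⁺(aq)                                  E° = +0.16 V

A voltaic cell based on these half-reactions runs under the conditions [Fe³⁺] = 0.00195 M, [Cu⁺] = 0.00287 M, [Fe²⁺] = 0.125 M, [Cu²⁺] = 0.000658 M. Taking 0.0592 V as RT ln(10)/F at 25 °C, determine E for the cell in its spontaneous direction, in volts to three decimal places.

+0.501 V

Fe³⁺/Fe²⁺ is the cathode (higher E°), Cu²⁺/Cu⁺ the anode: E°cell = +0.73 − (+0.16) = +0.57 V, n = 1.
Overall: Fe³⁺(aq) + Cu⁺(aq) → Fe²⁺(aq) + Cu²⁺(aq)
Q = [Fe²⁺]·[Cu²⁺] / ([Fe³⁺]·[Cu⁺]); log Q = 1.167.
E = E° − (0.0592/n) log Q = +0.57 − (0.0592/1)(1.167) = +0.501 V.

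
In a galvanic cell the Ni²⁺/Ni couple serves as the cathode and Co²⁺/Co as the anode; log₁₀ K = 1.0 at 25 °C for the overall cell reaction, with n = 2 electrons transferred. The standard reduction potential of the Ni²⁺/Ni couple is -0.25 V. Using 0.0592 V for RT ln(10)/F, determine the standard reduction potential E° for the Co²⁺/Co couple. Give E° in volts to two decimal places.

E°cell = (0.0592/n)·log K = (0.0592/2)(1.0) = +0.030 V.
Since Ni²⁺/Ni is the cathode and Co²⁺/Co the anode, E°cell = E°(Ni²⁺/Ni) − E°(Co²⁺/Co).
So E°(Co²⁺/Co) = E°(Ni²⁺/Ni) − E°cell = (-0.25) − (+0.030) = -0.28 V.

-0.28 V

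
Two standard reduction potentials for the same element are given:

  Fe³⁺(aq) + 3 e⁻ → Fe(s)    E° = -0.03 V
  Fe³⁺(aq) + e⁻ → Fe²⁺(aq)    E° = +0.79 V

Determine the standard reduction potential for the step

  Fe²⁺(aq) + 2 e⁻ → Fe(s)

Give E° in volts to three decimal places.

Sequential free energies add, so n₃E°₃ = n₁E°₁ + n₂E°₂.
With n₃ = 3, and the known step contributing 1×(+0.79) V, the unknown satisfies 2·E° = 3×(-0.03) − 1×(+0.79) = -0.880.
E° = -0.880 / 2 = -0.440 V.

-0.440 V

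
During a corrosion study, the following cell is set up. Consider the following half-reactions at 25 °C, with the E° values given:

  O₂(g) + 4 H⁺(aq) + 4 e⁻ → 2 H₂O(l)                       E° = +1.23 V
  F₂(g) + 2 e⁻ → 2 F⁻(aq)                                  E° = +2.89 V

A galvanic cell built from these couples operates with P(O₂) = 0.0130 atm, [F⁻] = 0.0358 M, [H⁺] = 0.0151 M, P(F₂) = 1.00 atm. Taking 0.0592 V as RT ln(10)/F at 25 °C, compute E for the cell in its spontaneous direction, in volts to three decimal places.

+1.881 V

F₂/F⁻ is the cathode (higher E°), O₂/H₂O the anode: E°cell = +2.89 − (+1.23) = +1.66 V, n = 4.
Overall: 2 F₂(g) + 2 H₂O(l) → 4 F⁻(aq) + O₂(g) + 4 H⁺(aq)
Q = [F⁻]^4·P(O₂)·[H⁺]^4 / (P(F₂)^2); log Q = -14.955.
E = E° − (0.0592/n) log Q = +1.66 − (0.0592/4)(-14.955) = +1.881 V.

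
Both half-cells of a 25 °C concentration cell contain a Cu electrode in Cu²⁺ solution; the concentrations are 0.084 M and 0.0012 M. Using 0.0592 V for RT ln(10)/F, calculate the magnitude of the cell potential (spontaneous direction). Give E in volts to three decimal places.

For a concentration cell E°cell = 0. The 0.084 M side is the cathode (reduction is favoured where [Cu²⁺] is higher).
With n = 2, E = −(0.0592/2) log([Cu²⁺]ₐₙ/[Cu²⁺]꜀ₐₜ) = −(0.0592/2) log(0.0012/0.084) = −(0.0592/2)(-1.845) = +0.055 V.

+0.055 V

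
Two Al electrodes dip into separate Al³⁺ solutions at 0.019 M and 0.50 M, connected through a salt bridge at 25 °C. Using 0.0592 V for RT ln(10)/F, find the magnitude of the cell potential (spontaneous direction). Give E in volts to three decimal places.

For a concentration cell E°cell = 0. The 0.50 M side is the cathode (reduction is favoured where [Al³⁺] is higher).
With n = 3, E = −(0.0592/3) log([Al³⁺]ₐₙ/[Al³⁺]꜀ₐₜ) = −(0.0592/3) log(0.019/0.5) = −(0.0592/3)(-1.420) = +0.028 V.

+0.028 V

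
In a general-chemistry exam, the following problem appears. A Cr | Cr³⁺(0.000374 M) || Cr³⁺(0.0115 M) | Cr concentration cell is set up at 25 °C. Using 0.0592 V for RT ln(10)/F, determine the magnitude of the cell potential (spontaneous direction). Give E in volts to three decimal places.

For a concentration cell E°cell = 0. The 0.0115 M side is the cathode (reduction is favoured where [Cr³⁺] is higher).
With n = 3, E = −(0.0592/3) log([Cr³⁺]ₐₙ/[Cr³⁺]꜀ₐₜ) = −(0.0592/3) log(0.000374/0.0115) = −(0.0592/3)(-1.488) = +0.029 V.

+0.029 V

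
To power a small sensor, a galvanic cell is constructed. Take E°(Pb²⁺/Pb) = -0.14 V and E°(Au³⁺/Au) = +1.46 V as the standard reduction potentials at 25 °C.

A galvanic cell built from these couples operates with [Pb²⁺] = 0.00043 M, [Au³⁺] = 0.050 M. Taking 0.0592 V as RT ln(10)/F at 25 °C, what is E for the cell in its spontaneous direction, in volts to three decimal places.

+1.674 V

Au³⁺/Au is the cathode (higher E°), Pb²⁺/Pb the anode: E°cell = +1.46 − (-0.14) = +1.60 V, n = 6.
Overall: 2 Au³⁺(aq) + 3 Pb(s) → 2 Au(s) + 3 Pb²⁺(aq)
Q = [Pb²⁺]^3 / ([Au³⁺]^2); log Q = -7.498.
E = E° − (0.0592/n) log Q = +1.60 − (0.0592/6)(-7.498) = +1.674 V.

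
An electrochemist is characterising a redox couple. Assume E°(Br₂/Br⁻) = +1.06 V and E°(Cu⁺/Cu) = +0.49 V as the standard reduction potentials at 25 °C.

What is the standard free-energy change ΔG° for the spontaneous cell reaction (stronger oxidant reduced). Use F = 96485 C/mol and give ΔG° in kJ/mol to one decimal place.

-110.0 kJ/mol

Br₂/Br⁻ (E° = +1.06 V) is the cathode; Cu⁺/Cu (E° = +0.49 V) is the anode, so E°cell = +0.57 V.
Balancing electrons gives n = 2 (lcm of 2 and 1).
ΔG° = −nFE° = −(2)(96485)(+0.57) = -109,993 J = -110.0 kJ/mol.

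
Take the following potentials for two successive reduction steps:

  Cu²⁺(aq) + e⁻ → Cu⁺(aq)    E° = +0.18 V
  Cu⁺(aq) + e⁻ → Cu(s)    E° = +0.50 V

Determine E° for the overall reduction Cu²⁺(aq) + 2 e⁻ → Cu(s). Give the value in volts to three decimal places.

+0.340 V

Standard free energies of sequential steps add: ΔG°₃ = ΔG°₁ + ΔG°₂, so n₃E°₃ = n₁E°₁ + n₂E°₂.
E°₃ = (1×+0.18 + 1×+0.50) / 2 = (+0.680) / 2 = +0.340 V.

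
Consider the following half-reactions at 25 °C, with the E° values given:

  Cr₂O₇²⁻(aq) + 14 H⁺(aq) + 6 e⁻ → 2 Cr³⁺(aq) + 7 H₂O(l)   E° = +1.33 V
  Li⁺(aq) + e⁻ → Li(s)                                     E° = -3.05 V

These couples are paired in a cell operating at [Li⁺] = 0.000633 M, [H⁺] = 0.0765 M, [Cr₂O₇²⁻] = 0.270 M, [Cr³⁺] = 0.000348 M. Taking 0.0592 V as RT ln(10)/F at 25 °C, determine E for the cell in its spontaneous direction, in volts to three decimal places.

+4.478 V

Cr₂O₇²⁻/Cr³⁺ is the cathode (higher E°), Li⁺/Li the anode: E°cell = +1.33 − (-3.05) = +4.38 V, n = 6.
Overall: Cr₂O₇²⁻(aq) + 14 H⁺(aq) + 6 Li(s) → 2 Cr³⁺(aq) + 7 H₂O(l) + 6 Li⁺(aq)
Q = [Cr³⁺]^2·[Li⁺]^6 / ([Cr₂O₇²⁻]·[H⁺]^14); log Q = -9.911.
E = E° − (0.0592/n) log Q = +4.38 − (0.0592/6)(-9.911) = +4.478 V.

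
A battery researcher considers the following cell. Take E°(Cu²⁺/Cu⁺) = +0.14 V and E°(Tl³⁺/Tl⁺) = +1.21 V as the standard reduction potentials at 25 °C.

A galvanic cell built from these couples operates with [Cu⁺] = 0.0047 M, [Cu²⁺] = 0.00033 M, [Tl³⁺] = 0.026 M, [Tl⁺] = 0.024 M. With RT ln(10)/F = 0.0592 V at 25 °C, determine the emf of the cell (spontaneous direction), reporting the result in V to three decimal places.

Tl³⁺/Tl⁺ is the cathode (higher E°), Cu²⁺/Cu⁺ the anode: E°cell = +1.21 − (+0.14) = +1.07 V, n = 2.
Overall: Tl³⁺(aq) + 2 Cu⁺(aq) → Tl⁺(aq) + 2 Cu²⁺(aq)
Q = [Tl⁺]·[Cu²⁺]^2 / ([Tl³⁺]·[Cu⁺]^2); log Q = -2.342.
E = E° − (0.0592/n) log Q = +1.07 − (0.0592/2)(-2.342) = +1.139 V.

+1.139 V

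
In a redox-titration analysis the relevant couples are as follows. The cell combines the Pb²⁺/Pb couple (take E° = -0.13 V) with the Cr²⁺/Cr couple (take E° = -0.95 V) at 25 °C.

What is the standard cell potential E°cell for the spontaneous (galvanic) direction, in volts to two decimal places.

The Pb²⁺/Pb couple has the higher reduction potential, so it is the cathode; Cr²⁺/Cr is oxidised at the anode.
E°cell = E°(cathode) − E°(anode) = (-0.13) − (-0.95) = +0.82 V.

+0.82 V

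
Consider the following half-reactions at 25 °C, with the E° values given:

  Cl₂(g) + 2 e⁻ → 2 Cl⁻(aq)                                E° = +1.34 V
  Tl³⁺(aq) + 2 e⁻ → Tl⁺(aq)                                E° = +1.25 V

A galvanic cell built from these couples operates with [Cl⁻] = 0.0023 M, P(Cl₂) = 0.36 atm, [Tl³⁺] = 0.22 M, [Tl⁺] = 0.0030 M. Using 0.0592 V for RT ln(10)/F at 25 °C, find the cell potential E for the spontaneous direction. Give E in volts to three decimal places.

+0.178 V

Cl₂/Cl⁻ is the cathode (higher E°), Tl³⁺/Tl⁺ the anode: E°cell = +1.34 − (+1.25) = +0.09 V, n = 2.
Overall: Cl₂(g) + Tl⁺(aq) → 2 Cl⁻(aq) + Tl³⁺(aq)
Q = [Cl⁻]^2·[Tl³⁺] / (P(Cl₂)·[Tl⁺]); log Q = -2.968.
E = E° − (0.0592/n) log Q = +0.09 − (0.0592/2)(-2.968) = +0.178 V.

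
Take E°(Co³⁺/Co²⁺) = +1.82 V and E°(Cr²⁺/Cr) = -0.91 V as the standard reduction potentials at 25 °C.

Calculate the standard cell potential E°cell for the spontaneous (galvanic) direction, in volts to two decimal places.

The Co³⁺/Co²⁺ couple has the higher reduction potential, so it is the cathode; Cr²⁺/Cr is oxidised at the anode.
E°cell = E°(cathode) − E°(anode) = (+1.82) − (-0.91) = +2.73 V.
Since E°cell > 0, the reaction is spontaneous under standard conditions.

+2.73 V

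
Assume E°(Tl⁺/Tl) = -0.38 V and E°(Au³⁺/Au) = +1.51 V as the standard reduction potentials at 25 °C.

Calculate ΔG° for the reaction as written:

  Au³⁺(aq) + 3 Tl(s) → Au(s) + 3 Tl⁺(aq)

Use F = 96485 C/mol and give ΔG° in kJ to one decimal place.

As written, Au³⁺/Au is reduced (cathode) and Tl⁺/Tl is oxidised (anode), so E°cell = (+1.51) − (-0.38) = +1.89 V.
Balancing electrons gives n = 3.
ΔG° = −nFE° = −(3)(96485)(+1.89) = -547,070 J = -547.1 kJ.

-547.1 kJ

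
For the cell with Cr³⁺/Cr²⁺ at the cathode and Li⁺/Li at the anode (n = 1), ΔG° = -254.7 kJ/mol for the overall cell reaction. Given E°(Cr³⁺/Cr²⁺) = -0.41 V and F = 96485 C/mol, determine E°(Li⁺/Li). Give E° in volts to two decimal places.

E°cell = −ΔG°/(nF) = −(-254.7×10³)/((1)(96485)) = +2.640 V.
Since Cr³⁺/Cr²⁺ is the cathode and Li⁺/Li the anode, E°cell = E°(Cr³⁺/Cr²⁺) − E°(Li⁺/Li).
So E°(Li⁺/Li) = E°(Cr³⁺/Cr²⁺) − E°cell = (-0.41) − (+2.640) = -3.05 V.

-3.05 V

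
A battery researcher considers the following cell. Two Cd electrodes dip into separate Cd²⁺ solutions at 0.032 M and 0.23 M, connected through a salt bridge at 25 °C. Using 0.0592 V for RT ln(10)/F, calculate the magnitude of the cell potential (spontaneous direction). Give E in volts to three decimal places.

+0.025 V

For a concentration cell E°cell = 0. The 0.23 M side is the cathode (reduction is favoured where [Cd²⁺] is higher).
With n = 2, E = −(0.0592/2) log([Cd²⁺]ₐₙ/[Cd²⁺]꜀ₐₜ) = −(0.0592/2) log(0.032/0.23) = −(0.0592/2)(-0.857) = +0.025 V.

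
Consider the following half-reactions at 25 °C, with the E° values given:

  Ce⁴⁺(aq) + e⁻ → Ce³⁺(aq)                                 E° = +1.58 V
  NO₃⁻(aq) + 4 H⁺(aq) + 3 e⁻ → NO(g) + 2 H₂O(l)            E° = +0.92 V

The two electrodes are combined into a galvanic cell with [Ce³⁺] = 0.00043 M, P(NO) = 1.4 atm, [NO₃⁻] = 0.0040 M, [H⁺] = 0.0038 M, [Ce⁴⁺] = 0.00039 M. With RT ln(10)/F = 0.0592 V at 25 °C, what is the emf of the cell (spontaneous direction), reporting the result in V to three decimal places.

+0.899 V

Ce⁴⁺/Ce³⁺ is the cathode (higher E°), NO₃⁻/NO the anode: E°cell = +1.58 − (+0.92) = +0.66 V, n = 3.
Overall: 3 Ce⁴⁺(aq) + NO(g) + 2 H₂O(l) → 3 Ce³⁺(aq) + NO₃⁻(aq) + 4 H⁺(aq)
Q = [Ce³⁺]^3·[NO₃⁻]·[H⁺]^4 / ([Ce⁴⁺]^3·P(NO)); log Q = -12.098.
E = E° − (0.0592/n) log Q = +0.66 − (0.0592/3)(-12.098) = +0.899 V.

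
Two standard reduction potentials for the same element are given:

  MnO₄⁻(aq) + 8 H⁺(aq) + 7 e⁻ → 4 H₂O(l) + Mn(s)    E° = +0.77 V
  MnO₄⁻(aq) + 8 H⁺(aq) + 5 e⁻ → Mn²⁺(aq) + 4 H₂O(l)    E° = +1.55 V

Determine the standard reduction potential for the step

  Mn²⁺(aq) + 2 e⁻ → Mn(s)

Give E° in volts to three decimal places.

-1.180 V

Sequential free energies add, so n₃E°₃ = n₁E°₁ + n₂E°₂.
With n₃ = 7, and the known step contributing 5×(+1.55) V, the unknown satisfies 2·E° = 7×(+0.77) − 5×(+1.55) = -2.360.
E° = -2.360 / 2 = -1.180 V.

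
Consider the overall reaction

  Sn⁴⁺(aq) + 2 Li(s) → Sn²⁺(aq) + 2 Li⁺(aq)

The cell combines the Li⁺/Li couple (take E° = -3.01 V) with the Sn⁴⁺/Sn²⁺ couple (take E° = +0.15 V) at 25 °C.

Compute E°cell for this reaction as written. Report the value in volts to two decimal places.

+3.16 V

The Sn⁴⁺/Sn²⁺ couple has the higher reduction potential, so it is the cathode; Li⁺/Li is oxidised at the anode.
E°cell = E°(cathode) − E°(anode) = (+0.15) − (-3.01) = +3.16 V.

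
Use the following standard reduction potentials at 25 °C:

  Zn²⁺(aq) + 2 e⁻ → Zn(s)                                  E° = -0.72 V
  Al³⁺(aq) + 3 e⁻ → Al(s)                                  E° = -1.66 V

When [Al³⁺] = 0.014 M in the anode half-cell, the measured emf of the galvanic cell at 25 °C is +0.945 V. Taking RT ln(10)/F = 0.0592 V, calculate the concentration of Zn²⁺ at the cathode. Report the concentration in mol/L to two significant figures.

Zn²⁺/Zn is the cathode, Al³⁺/Al the anode: E°cell = +0.94 V, n = 6.
Overall reaction: 3 Zn²⁺(aq) + 2 Al(s) → 3 Zn(s) + 2 Al³⁺(aq); Q = [Al³⁺]^2/[Zn²⁺]^3.
From E = E° − (0.0592/n) log Q: log Q = (E° − E)·n/0.0592 = (+0.94 − (+0.945))·6/0.0592 = -0.5068.
So 3·log[Zn²⁺] = 2·log(0.014) − log Q = -3.7077 − (-0.5068) = -3.2009; log[Zn²⁺] = -3.2009 / 3 = -1.0670; [Zn²⁺] = 10^(-1.0670) ≈ 0.086 M.

0.086 M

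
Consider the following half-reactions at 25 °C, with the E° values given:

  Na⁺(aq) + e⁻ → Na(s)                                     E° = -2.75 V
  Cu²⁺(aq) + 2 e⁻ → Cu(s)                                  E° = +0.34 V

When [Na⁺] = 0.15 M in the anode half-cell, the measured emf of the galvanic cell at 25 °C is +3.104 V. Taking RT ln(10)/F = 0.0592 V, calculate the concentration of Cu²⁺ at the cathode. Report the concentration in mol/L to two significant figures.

Cu²⁺/Cu is the cathode, Na⁺/Na the anode: E°cell = +3.09 V, n = 2.
Overall reaction: Cu²⁺(aq) + 2 Na(s) → Cu(s) + 2 Na⁺(aq); Q = [Na⁺]^2/[Cu²⁺]^1.
From E = E° − (0.0592/n) log Q: log Q = (E° − E)·n/0.0592 = (+3.09 − (+3.104))·2/0.0592 = -0.4730.
So 1·log[Cu²⁺] = 2·log(0.15) − log Q = -1.6478 − (-0.4730) = -1.1748; [Cu²⁺] = 10^(-1.1748) ≈ 0.067 M.

0.067 M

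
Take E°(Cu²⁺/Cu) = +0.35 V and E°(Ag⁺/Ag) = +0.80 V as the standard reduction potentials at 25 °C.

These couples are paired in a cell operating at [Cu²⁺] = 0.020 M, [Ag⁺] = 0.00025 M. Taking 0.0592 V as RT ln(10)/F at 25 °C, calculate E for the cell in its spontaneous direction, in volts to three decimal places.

+0.287 V

Ag⁺/Ag is the cathode (higher E°), Cu²⁺/Cu the anode: E°cell = +0.80 − (+0.35) = +0.45 V, n = 2.
Overall: 2 Ag⁺(aq) + Cu(s) → 2 Ag(s) + Cu²⁺(aq)
Q = [Cu²⁺] / ([Ag⁺]^2); log Q = 5.505.
E = E° − (0.0592/n) log Q = +0.45 − (0.0592/2)(5.505) = +0.287 V.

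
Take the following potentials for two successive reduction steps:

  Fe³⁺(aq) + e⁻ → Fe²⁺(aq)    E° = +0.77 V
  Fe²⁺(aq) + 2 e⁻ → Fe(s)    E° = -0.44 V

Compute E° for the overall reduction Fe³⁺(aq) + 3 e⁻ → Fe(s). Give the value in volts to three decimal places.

Standard free energies of sequential steps add: ΔG°₃ = ΔG°₁ + ΔG°₂, so n₃E°₃ = n₁E°₁ + n₂E°₂.
E°₃ = (1×+0.77 + 2×-0.44) / 3 = (-0.110) / 3 = -0.037 V.

-0.037 V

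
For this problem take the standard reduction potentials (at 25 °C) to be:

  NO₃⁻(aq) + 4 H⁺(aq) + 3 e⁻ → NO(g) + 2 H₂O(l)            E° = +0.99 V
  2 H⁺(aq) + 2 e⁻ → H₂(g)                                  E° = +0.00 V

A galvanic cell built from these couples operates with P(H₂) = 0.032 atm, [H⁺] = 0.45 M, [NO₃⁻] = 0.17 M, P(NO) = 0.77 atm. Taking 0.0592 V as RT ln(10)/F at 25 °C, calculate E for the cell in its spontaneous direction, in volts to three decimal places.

NO₃⁻/NO is the cathode (higher E°), H⁺/H₂ the anode: E°cell = +0.99 − (+0.00) = +0.99 V, n = 6.
Overall: 2 NO₃⁻(aq) + 2 H⁺(aq) + 3 H₂(g) → 2 NO(g) + 4 H₂O(l)
Q = P(NO)^2 / ([NO₃⁻]^2·[H⁺]^2·P(H₂)^3); log Q = 6.490.
E = E° − (0.0592/n) log Q = +0.99 − (0.0592/6)(6.490) = +0.926 V.

+0.926 V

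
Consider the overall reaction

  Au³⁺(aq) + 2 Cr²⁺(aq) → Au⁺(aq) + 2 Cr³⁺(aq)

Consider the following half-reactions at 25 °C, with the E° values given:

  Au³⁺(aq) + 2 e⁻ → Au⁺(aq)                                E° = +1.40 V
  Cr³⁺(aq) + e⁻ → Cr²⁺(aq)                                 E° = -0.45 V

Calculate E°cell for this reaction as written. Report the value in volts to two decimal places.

+1.85 V

The Au³⁺/Au⁺ couple has the higher reduction potential, so it is the cathode; Cr³⁺/Cr²⁺ is oxidised at the anode.
E°cell = E°(cathode) − E°(anode) = (+1.40) − (-0.45) = +1.85 V.
Since E°cell > 0, the reaction is spontaneous under standard conditions.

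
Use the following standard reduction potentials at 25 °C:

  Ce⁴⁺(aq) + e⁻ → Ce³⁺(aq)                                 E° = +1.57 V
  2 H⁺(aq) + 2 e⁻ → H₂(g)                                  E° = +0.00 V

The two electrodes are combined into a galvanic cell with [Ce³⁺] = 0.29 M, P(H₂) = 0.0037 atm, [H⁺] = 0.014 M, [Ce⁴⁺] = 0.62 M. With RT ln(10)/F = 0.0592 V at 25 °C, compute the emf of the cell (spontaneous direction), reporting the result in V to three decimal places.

+1.627 V

Ce⁴⁺/Ce³⁺ is the cathode (higher E°), H⁺/H₂ the anode: E°cell = +1.57 − (+0.00) = +1.57 V, n = 2.
Overall: 2 Ce⁴⁺(aq) + H₂(g) → 2 Ce³⁺(aq) + 2 H⁺(aq)
Q = [Ce³⁺]^2·[H⁺]^2 / ([Ce⁴⁺]^2·P(H₂)); log Q = -1.936.
E = E° − (0.0592/n) log Q = +1.57 − (0.0592/2)(-1.936) = +1.627 V.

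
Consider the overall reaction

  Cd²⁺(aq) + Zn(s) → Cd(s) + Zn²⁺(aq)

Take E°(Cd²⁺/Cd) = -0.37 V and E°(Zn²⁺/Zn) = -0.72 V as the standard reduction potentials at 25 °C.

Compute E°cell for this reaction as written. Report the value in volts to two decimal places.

+0.35 V

The Cd²⁺/Cd couple has the higher reduction potential, so it is the cathode; Zn²⁺/Zn is oxidised at the anode.
E°cell = E°(cathode) − E°(anode) = (-0.37) − (-0.72) = +0.35 V.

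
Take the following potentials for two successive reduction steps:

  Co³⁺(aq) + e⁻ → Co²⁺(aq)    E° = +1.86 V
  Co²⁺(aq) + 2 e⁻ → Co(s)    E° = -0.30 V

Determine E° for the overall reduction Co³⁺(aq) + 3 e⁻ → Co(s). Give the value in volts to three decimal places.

Since ΔG° = −nFE° is additive over sequential reductions, n₃E°₃ = n₁E°₁ + n₂E°₂.
E°₃ = (1×+1.86 + 2×-0.30) / 3 = (+1.260) / 3 = +0.420 V.
E° values themselves are not directly additive — weighting by electron count is essential.

+0.420 V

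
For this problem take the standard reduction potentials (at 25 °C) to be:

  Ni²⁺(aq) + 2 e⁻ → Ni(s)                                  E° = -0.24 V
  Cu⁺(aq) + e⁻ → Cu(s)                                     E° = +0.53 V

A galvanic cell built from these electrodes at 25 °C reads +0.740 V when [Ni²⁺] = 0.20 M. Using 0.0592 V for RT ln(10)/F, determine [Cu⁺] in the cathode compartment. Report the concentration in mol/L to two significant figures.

Cu⁺/Cu is the cathode, Ni²⁺/Ni the anode: E°cell = +0.77 V, n = 2.
Overall reaction: 2 Cu⁺(aq) + Ni(s) → 2 Cu(s) + Ni²⁺(aq); Q = [Ni²⁺]^1/[Cu⁺]^2.
From E = E° − (0.0592/n) log Q: log Q = (E° − E)·n/0.0592 = (+0.77 − (+0.740))·2/0.0592 = 1.0135.
So 2·log[Cu⁺] = 1·log(0.2) − log Q = -0.6990 − (1.0135) = -1.7125; log[Cu⁺] = -1.7125 / 2 = -0.8562; [Cu⁺] = 10^(-0.8562) ≈ 0.14 M.

0.14 M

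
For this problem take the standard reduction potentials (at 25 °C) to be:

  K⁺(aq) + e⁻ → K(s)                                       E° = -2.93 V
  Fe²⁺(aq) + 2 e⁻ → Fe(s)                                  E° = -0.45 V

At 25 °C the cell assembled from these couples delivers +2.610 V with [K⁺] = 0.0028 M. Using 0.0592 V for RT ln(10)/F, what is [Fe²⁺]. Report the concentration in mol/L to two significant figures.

0.19 M

Fe²⁺/Fe is the cathode, K⁺/K the anode: E°cell = +2.48 V, n = 2.
Overall reaction: Fe²⁺(aq) + 2 K(s) → Fe(s) + 2 K⁺(aq); Q = [K⁺]^2/[Fe²⁺]^1.
From E = E° − (0.0592/n) log Q: log Q = (E° − E)·n/0.0592 = (+2.48 − (+2.610))·2/0.0592 = -4.3919.
So 1·log[Fe²⁺] = 2·log(0.0028) − log Q = -5.1057 − (-4.3919) = -0.7138; [Fe²⁺] = 10^(-0.7138) ≈ 0.19 M.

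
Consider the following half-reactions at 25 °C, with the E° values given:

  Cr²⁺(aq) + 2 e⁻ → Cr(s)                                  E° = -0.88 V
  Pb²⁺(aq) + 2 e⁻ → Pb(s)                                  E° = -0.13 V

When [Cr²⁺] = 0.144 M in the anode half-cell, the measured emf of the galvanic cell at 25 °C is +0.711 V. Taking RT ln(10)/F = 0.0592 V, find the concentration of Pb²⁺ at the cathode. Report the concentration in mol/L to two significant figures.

Pb²⁺/Pb is the cathode, Cr²⁺/Cr the anode: E°cell = +0.75 V, n = 2.
Overall reaction: Pb²⁺(aq) + Cr(s) → Pb(s) + Cr²⁺(aq); Q = [Cr²⁺]^1/[Pb²⁺]^1.
From E = E° − (0.0592/n) log Q: log Q = (E° − E)·n/0.0592 = (+0.75 − (+0.711))·2/0.0592 = 1.3176.
So 1·log[Pb²⁺] = 1·log(0.144) − log Q = -0.8416 − (1.3176) = -2.1592; [Pb²⁺] = 10^(-2.1592) ≈ 0.0069 M.

0.0069 M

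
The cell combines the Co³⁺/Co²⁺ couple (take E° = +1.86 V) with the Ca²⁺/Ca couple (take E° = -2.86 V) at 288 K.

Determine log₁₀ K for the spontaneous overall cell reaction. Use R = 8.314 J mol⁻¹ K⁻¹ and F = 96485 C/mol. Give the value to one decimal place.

165.2

Cathode: Co³⁺/Co²⁺; anode: Ca²⁺/Ca. E°cell = (+1.86) − (-2.86) = +4.72 V, with n = 2.
ΔG° = −nFE° = −RT ln K, so ln K = nFE°/(RT) = (2)(96485)(+4.72) / ((8.314)(288)) = 380.390.
log₁₀ K = 380.390 / ln 10 = 165.2.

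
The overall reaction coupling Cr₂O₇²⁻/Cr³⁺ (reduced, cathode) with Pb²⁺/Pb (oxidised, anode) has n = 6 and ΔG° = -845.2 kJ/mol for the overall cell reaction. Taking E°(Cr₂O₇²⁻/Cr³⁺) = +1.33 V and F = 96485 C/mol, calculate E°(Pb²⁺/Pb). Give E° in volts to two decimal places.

-0.13 V

E°cell = −ΔG°/(nF) = −(-845.2×10³)/((6)(96485)) = +1.460 V.
Since Cr₂O₇²⁻/Cr³⁺ is the cathode and Pb²⁺/Pb the anode, E°cell = E°(Cr₂O₇²⁻/Cr³⁺) − E°(Pb²⁺/Pb).
So E°(Pb²⁺/Pb) = E°(Cr₂O₇²⁻/Cr³⁺) − E°cell = (+1.33) − (+1.460) = -0.13 V.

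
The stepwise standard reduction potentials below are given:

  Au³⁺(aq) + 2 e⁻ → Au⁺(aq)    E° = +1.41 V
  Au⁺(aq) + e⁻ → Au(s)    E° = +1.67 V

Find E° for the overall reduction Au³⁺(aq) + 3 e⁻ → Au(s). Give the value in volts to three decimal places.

Adding the free-energy changes (−nFE°) of the two steps gives −n₃FE°₃ = −n₁FE°₁ − n₂FE°₂.
E°₃ = (2×+1.41 + 1×+1.67) / 3 = (+4.490) / 3 = +1.497 V.
Simply averaging or adding the two E° values would be wrong; the electron-weighted sum is required.

+1.497 V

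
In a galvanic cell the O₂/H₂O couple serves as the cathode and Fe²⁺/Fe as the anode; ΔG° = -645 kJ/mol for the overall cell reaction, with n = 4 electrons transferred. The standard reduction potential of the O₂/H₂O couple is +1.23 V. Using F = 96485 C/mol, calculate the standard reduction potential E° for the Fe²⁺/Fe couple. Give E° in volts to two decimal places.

-0.44 V

E°cell = −ΔG°/(nF) = −(-645×10³)/((4)(96485)) = +1.671 V.
Since O₂/H₂O is the cathode and Fe²⁺/Fe the anode, E°cell = E°(O₂/H₂O) − E°(Fe²⁺/Fe).
So E°(Fe²⁺/Fe) = E°(O₂/H₂O) − E°cell = (+1.23) − (+1.671) = -0.44 V.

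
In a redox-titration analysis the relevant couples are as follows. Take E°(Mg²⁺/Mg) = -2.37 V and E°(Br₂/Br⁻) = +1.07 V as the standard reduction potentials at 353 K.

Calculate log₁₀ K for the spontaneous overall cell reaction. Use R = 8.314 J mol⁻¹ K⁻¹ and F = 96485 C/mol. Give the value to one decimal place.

Cathode: Br₂/Br⁻; anode: Mg²⁺/Mg. E°cell = (+1.07) − (-2.37) = +3.44 V, with n = 2.
ΔG° = −nFE° = −RT ln K, so ln K = nFE°/(RT) = (2)(96485)(+3.44) / ((8.314)(353)) = 226.185.
log₁₀ K = 226.185 / ln 10 = 98.2.

98.2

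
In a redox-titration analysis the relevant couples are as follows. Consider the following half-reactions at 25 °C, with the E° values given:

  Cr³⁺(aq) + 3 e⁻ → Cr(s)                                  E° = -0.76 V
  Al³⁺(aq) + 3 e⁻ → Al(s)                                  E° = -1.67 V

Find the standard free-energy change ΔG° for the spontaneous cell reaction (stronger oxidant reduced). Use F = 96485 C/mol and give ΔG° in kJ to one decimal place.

-263.4 kJ

Cr³⁺/Cr (E° = -0.76 V) is the cathode; Al³⁺/Al (E° = -1.67 V) is the anode, so E°cell = +0.91 V.
Balancing electrons gives n = 3 (lcm of 3 and 3).
ΔG° = −nFE° = −(3)(96485)(+0.91) = -263,404 J = -263.4 kJ.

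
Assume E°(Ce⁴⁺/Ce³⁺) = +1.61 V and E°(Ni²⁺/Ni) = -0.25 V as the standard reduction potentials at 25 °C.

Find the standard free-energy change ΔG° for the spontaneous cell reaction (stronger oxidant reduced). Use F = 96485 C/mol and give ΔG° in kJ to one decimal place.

-358.9 kJ

Ce⁴⁺/Ce³⁺ (E° = +1.61 V) is the cathode; Ni²⁺/Ni (E° = -0.25 V) is the anode, so E°cell = +1.86 V.
Balancing electrons gives n = 2 (lcm of 1 and 2).
ΔG° = −nFE° = −(2)(96485)(+1.86) = -358,924 J = -358.9 kJ.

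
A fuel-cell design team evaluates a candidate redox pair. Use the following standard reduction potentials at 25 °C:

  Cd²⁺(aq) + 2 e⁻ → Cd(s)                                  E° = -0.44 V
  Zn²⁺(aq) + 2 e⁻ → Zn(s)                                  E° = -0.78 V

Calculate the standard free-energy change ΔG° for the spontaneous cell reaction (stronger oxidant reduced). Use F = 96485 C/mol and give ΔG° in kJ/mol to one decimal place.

Cd²⁺/Cd (E° = -0.44 V) is the cathode; Zn²⁺/Zn (E° = -0.78 V) is the anode, so E°cell = +0.34 V.
Balancing electrons gives n = 2 (lcm of 2 and 2).
ΔG° = −nFE° = −(2)(96485)(+0.34) = -65,610 J = -65.6 kJ/mol.

-65.6 kJ/mol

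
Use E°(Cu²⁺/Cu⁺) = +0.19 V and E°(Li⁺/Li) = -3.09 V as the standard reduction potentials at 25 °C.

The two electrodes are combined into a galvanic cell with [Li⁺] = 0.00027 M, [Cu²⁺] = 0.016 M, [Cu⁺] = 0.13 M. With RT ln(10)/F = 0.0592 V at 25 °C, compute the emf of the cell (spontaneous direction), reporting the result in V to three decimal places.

+3.437 V

Cu²⁺/Cu⁺ is the cathode (higher E°), Li⁺/Li the anode: E°cell = +0.19 − (-3.09) = +3.28 V, n = 1.
Overall: Cu²⁺(aq) + Li(s) → Cu⁺(aq) + Li⁺(aq)
Q = [Cu⁺]·[Li⁺] / ([Cu²⁺]); log Q = -2.659.
E = E° − (0.0592/n) log Q = +3.28 − (0.0592/1)(-2.659) = +3.437 V.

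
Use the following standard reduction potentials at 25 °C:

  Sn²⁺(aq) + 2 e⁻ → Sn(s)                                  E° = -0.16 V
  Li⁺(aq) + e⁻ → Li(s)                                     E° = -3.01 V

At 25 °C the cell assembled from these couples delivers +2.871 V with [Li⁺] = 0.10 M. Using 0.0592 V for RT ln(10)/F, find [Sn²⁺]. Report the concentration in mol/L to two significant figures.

0.051 M

Sn²⁺/Sn is the cathode, Li⁺/Li the anode: E°cell = +2.85 V, n = 2.
Overall reaction: Sn²⁺(aq) + 2 Li(s) → Sn(s) + 2 Li⁺(aq); Q = [Li⁺]^2/[Sn²⁺]^1.
From E = E° − (0.0592/n) log Q: log Q = (E° − E)·n/0.0592 = (+2.85 − (+2.871))·2/0.0592 = -0.7095.
So 1·log[Sn²⁺] = 2·log(0.1) − log Q = -2.0000 − (-0.7095) = -1.2905; [Sn²⁺] = 10^(-1.2905) ≈ 0.051 M.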